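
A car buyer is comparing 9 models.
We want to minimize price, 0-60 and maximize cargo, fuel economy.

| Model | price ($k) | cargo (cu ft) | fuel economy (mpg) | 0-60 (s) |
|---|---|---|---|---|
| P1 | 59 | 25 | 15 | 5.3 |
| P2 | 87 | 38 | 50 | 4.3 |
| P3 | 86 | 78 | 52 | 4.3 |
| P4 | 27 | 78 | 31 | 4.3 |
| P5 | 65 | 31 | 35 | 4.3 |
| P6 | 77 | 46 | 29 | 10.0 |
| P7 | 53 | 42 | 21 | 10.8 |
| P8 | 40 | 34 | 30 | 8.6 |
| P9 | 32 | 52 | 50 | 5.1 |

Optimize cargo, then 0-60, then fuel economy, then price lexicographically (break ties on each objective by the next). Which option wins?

First maximize cargo: best is 78, kept {P3, P4}.
Then minimize 0-60: best is 4.3, kept {P3, P4}.
Then maximize fuel economy: best is 52, kept {P3}.

P3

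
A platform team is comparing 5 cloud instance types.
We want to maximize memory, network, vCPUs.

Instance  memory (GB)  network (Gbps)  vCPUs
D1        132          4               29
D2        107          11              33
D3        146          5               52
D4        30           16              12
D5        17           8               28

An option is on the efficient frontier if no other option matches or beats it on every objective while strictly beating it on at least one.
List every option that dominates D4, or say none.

D1: worse on network (4 vs 16).
D2: worse on network (11 vs 16).
D3: worse on network (5 vs 16).
D5: worse on memory (17 vs 30).
No option dominates D4.

none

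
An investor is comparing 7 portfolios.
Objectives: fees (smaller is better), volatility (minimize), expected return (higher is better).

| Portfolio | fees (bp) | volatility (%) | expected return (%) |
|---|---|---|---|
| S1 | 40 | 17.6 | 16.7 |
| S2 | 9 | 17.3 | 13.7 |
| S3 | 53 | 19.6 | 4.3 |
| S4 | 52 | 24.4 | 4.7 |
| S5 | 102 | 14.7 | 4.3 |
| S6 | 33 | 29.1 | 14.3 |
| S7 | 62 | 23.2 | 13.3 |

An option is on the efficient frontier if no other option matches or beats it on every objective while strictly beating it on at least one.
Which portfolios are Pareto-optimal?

S1: not dominated (best expected return).
S2: not dominated (best fees).
S3: dominated by S1 (fees 40≤53, volatility 17.6≤19.6, expected return 16.7≥4.3).
S4: dominated by S1 (fees 40≤52, volatility 17.6≤24.4, expected return 16.7≥4.7).
S5: not dominated (best volatility).
S6: not dominated.
S7: dominated by S1 (fees 40≤62, volatility 17.6≤23.2, expected return 16.7≥13.3).

S1, S2, S5, S6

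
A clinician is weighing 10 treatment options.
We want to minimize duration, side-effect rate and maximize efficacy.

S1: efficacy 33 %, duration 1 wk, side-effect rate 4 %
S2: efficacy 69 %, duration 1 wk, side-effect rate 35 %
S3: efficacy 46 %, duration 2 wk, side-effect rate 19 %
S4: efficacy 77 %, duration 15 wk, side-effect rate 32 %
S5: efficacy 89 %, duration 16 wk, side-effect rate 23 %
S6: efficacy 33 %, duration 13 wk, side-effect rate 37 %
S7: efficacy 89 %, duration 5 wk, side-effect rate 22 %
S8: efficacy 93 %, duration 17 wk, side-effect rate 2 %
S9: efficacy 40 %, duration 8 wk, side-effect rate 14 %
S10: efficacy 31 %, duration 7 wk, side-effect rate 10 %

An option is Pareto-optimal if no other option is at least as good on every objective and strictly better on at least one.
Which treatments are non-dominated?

S1, S2, S3, S7, S8, S9

S1: not dominated.
S2: not dominated.
S3: not dominated.
S4: dominated by S7 (efficacy 89≥77, duration 5≤15, side-effect rate 22≤32).
S5: dominated by S7 (efficacy 89≥89, duration 5≤16, side-effect rate 22≤23).
S6: dominated by S1 (efficacy 33≥33, duration 1≤13, side-effect rate 4≤37).
S7: not dominated.
S8: not dominated (best efficacy).
S9: not dominated.
S10: dominated by S1 (efficacy 33≥31, duration 1≤7, side-effect rate 4≤10).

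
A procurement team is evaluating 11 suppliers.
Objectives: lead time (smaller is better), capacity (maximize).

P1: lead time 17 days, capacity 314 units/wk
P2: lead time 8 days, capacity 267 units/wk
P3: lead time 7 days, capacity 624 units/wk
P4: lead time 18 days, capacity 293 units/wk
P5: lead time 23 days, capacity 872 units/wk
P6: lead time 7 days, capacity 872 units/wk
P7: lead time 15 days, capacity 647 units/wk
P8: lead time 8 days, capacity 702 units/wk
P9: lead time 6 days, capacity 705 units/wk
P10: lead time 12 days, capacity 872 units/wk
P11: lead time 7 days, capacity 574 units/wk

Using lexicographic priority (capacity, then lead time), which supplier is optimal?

First maximize capacity: best is 872, kept {P5, P6, P10}.
Then minimize lead time: best is 7, kept {P6}.

P6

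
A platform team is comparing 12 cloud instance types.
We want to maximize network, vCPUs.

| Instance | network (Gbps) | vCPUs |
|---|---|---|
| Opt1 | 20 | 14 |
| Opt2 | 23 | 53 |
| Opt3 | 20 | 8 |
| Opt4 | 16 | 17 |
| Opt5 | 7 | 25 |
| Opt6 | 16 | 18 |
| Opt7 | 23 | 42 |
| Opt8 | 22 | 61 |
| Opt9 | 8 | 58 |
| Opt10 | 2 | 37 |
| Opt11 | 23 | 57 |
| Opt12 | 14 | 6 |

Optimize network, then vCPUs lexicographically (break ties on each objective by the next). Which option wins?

First maximize network: best is 23, kept {Opt2, Opt7, Opt11}.
Then maximize vCPUs: best is 57, kept {Opt11}.

Opt11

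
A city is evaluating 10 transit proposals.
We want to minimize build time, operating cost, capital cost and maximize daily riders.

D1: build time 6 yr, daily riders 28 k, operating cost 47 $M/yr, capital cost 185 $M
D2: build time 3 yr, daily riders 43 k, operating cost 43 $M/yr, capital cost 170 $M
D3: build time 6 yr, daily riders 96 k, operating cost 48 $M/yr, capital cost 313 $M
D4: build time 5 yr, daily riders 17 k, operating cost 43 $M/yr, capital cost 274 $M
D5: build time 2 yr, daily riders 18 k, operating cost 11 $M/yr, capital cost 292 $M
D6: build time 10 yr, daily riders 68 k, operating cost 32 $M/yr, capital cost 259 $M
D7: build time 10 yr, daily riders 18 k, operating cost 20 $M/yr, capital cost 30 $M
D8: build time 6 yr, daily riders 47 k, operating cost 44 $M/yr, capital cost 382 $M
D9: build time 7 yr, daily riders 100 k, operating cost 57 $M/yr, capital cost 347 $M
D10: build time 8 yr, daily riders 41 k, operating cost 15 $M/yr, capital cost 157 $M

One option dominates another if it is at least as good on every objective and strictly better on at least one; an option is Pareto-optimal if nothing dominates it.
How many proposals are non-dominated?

8

D1: dominated by D2 (build time 3≤6, daily riders 43≥28, operating cost 43≤47, capital cost 170≤185).
D2: not dominated.
D3: not dominated.
D4: dominated by D2 (build time 3≤5, daily riders 43≥17, operating cost 43≤43, capital cost 170≤274).
D5: not dominated (best build time).
D6: not dominated.
D7: not dominated (best capital cost).
D8: not dominated.
D9: not dominated (best daily riders).
D10: not dominated.
Pareto-optimal: D2, D3, D5, D6, D7, D8, D9, D10 → 8.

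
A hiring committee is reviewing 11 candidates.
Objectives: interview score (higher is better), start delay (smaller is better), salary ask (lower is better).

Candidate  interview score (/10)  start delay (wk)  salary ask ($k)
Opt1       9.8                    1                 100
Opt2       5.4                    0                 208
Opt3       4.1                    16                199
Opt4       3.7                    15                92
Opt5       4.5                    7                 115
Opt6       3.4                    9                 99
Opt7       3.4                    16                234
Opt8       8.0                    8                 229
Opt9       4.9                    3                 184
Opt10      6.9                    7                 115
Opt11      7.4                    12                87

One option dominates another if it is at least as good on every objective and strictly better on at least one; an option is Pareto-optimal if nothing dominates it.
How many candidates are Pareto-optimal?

4

Opt1: not dominated (best interview score).
Opt2: not dominated (best start delay).
Opt3: dominated by Opt1 (interview score 9.8≥4.1, start delay 1≤16, salary ask 100≤199).
Opt4: dominated by Opt11 (interview score 7.4≥3.7, start delay 12≤15, salary ask 87≤92).
Opt5: dominated by Opt1 (interview score 9.8≥4.5, start delay 1≤7, salary ask 100≤115).
Opt6: not dominated.
Opt7: dominated by Opt1 (interview score 9.8≥3.4, start delay 1≤16, salary ask 100≤234).
Opt8: dominated by Opt1 (interview score 9.8≥8.0, start delay 1≤8, salary ask 100≤229).
Opt9: dominated by Opt1 (interview score 9.8≥4.9, start delay 1≤3, salary ask 100≤184).
Opt10: dominated by Opt1 (interview score 9.8≥6.9, start delay 1≤7, salary ask 100≤115).
Opt11: not dominated (best salary ask).
Pareto-optimal: Opt1, Opt2, Opt6, Opt11 → 4.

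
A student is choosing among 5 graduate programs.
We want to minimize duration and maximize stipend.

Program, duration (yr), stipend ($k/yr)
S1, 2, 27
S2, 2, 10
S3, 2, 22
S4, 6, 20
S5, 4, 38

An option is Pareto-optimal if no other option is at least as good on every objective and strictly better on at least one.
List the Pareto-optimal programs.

S1, S5

S1: not dominated.
S2: dominated by S1 (duration 2≤2, stipend 27≥10).
S3: dominated by S1 (duration 2≤2, stipend 27≥22).
S4: dominated by S1 (duration 2≤6, stipend 27≥20).
S5: not dominated (best stipend).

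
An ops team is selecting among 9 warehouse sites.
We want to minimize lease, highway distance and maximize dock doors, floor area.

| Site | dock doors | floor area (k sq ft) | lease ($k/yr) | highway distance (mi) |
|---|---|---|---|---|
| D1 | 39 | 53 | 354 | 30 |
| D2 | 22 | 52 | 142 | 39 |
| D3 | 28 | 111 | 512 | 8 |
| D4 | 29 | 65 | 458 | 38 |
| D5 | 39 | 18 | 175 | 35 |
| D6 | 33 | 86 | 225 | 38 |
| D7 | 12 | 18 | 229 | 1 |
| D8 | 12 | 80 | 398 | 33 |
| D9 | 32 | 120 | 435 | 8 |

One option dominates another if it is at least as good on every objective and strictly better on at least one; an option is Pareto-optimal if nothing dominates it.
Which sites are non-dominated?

D1, D2, D5, D6, D7, D8, D9

D1: not dominated.
D2: not dominated (best lease).
D3: dominated by D9 (dock doors 32≥28, floor area 120≥111, lease 435≤512, highway distance 8≤8).
D4: dominated by D6 (dock doors 33≥29, floor area 86≥65, lease 225≤458, highway distance 38≤38).
D5: not dominated.
D6: not dominated.
D7: not dominated (best highway distance).
D8: not dominated.
D9: not dominated (best floor area).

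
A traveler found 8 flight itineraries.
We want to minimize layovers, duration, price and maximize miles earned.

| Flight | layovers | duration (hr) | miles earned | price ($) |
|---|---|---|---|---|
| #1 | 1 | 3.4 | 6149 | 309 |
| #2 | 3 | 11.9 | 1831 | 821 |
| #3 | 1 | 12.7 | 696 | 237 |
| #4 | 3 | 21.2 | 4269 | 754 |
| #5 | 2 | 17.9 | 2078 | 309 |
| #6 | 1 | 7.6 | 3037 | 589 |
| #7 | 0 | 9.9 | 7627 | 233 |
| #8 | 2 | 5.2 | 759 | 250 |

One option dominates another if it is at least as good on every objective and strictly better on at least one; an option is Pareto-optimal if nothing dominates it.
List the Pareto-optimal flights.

#1, #7, #8

#1: not dominated (best duration).
#2: dominated by #1 (layovers 1≤3, duration 3.4≤11.9, miles earned 6149≥1831, price 309≤821).
#3: dominated by #7 (layovers 0≤1, duration 9.9≤12.7, miles earned 7627≥696, price 233≤237).
#4: dominated by #1 (layovers 1≤3, duration 3.4≤21.2, miles earned 6149≥4269, price 309≤754).
#5: dominated by #1 (layovers 1≤2, duration 3.4≤17.9, miles earned 6149≥2078, price 309≤309).
#6: dominated by #1 (layovers 1≤1, duration 3.4≤7.6, miles earned 6149≥3037, price 309≤589).
#7: not dominated (best layovers).
#8: not dominated.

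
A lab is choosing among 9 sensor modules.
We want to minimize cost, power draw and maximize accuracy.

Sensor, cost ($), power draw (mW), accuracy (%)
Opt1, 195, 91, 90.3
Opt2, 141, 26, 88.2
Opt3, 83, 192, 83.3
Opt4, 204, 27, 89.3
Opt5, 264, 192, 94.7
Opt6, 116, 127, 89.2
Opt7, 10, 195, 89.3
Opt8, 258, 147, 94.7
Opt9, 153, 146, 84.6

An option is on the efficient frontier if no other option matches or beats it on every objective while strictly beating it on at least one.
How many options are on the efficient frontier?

7

Opt1: not dominated.
Opt2: not dominated (best power draw).
Opt3: not dominated.
Opt4: not dominated.
Opt5: dominated by Opt8 (cost 258≤264, power draw 147≤192, accuracy 94.7≥94.7).
Opt6: not dominated.
Opt7: not dominated (best cost).
Opt8: not dominated.
Opt9: dominated by Opt2 (cost 141≤153, power draw 26≤146, accuracy 88.2≥84.6).
Pareto-optimal: Opt1, Opt2, Opt3, Opt4, Opt6, Opt7, Opt8 → 7.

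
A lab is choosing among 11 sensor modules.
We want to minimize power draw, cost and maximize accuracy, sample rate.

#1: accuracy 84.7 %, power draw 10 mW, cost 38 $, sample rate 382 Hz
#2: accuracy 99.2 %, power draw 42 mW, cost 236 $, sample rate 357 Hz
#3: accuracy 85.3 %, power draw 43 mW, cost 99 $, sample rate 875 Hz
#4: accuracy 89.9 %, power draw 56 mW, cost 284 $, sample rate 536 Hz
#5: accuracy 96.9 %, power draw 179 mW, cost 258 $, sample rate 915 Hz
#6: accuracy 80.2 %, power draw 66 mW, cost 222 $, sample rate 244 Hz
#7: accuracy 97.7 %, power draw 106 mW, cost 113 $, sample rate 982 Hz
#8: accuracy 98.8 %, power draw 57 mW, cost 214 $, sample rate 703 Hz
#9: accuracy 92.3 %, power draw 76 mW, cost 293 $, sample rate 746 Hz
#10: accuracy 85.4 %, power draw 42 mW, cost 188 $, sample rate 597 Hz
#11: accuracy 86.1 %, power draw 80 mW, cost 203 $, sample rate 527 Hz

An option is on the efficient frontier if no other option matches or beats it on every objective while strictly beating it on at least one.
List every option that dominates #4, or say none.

none

#1: worse on accuracy (84.7 vs 89.9).
#2: worse on sample rate (357 vs 536).
#3: worse on accuracy (85.3 vs 89.9).
#5: worse on power draw (179 vs 56).
#6: worse on accuracy (80.2 vs 89.9).
#7: worse on power draw (106 vs 56).
#8: worse on power draw (57 vs 56).
#9: worse on power draw (76 vs 56).
#10: worse on accuracy (85.4 vs 89.9).
#11: worse on accuracy (86.1 vs 89.9).
No option dominates #4.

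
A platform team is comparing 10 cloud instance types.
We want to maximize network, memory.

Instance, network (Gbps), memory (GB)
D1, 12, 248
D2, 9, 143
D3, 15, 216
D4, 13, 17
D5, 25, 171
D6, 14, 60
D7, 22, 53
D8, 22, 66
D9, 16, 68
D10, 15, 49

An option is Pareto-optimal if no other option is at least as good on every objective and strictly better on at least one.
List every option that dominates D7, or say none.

D5, D8

D5: network 25≥22, memory 171≥53 — dominates D7.
D8: network 22≥22, memory 66≥53 — dominates D7.
Others (D1, D2, D3, D4, D6, D9, D10) are each worse than D7 on at least one objective.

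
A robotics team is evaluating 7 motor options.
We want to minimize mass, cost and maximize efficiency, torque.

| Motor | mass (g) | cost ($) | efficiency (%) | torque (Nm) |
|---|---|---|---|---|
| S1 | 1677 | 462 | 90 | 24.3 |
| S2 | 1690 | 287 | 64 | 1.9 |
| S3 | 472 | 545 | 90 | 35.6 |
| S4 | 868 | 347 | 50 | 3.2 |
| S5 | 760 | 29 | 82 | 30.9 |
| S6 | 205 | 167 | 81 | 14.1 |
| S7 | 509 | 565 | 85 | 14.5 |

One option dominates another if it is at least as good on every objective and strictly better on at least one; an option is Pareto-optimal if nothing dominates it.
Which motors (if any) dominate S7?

S3: mass 472≤509, cost 545≤565, efficiency 90≥85, torque 35.6≥14.5 — dominates S7.
Others (S1, S2, S4, S5, S6) are each worse than S7 on at least one objective.

S3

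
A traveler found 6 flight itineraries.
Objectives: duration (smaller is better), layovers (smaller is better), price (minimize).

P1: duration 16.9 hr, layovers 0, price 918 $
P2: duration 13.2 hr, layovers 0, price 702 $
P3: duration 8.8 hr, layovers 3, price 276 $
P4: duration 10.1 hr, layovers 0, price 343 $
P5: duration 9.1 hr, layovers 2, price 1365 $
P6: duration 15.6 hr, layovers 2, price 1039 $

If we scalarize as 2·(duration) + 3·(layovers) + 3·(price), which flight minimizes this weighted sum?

P1: 2·16.9 + 3·0 + 3·918 = 2787.8
P2: 2·13.2 + 3·0 + 3·702 = 2132.4
P3: 2·8.8 + 3·3 + 3·276 = 854.6
P4: 2·10.1 + 3·0 + 3·343 = 1049.2
P5: 2·9.1 + 3·2 + 3·1365 = 4119.2
P6: 2·15.6 + 3·2 + 3·1039 = 3154.2
Lowest: P3 at 854.6.

P3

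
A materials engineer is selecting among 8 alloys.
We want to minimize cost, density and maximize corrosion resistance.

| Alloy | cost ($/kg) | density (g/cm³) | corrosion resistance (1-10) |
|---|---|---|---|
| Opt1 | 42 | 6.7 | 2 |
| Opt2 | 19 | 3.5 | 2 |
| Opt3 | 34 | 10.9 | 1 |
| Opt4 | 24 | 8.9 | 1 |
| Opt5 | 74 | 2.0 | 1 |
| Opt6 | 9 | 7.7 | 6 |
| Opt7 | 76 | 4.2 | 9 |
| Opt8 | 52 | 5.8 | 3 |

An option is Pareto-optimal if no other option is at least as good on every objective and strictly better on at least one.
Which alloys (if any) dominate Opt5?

Opt1: worse on density (6.7 vs 2.0).
Opt2: worse on density (3.5 vs 2.0).
Opt3: worse on density (10.9 vs 2.0).
Opt4: worse on density (8.9 vs 2.0).
Opt6: worse on density (7.7 vs 2.0).
Opt7: worse on cost (76 vs 74).
Opt8: worse on density (5.8 vs 2.0).
No option dominates Opt5.

none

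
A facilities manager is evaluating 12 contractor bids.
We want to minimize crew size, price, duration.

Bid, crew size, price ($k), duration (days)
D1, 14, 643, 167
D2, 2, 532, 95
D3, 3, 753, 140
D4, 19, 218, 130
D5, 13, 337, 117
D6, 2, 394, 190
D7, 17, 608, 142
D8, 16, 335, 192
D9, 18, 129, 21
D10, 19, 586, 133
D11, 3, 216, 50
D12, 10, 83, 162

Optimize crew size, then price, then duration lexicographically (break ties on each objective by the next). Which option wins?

First minimize crew size: best is 2, kept {D2, D6}.
Then minimize price: best is 394, kept {D6}.

D6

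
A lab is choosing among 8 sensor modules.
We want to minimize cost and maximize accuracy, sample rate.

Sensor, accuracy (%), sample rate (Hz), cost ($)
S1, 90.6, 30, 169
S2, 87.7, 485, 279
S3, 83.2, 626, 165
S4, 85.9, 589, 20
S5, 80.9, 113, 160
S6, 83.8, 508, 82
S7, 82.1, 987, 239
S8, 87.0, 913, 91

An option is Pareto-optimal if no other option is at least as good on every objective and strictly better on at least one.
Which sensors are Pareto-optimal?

S1, S2, S4, S7, S8

S1: not dominated (best accuracy).
S2: not dominated.
S3: dominated by S8 (accuracy 87.0≥83.2, sample rate 913≥626, cost 91≤165).
S4: not dominated (best cost).
S5: dominated by S4 (accuracy 85.9≥80.9, sample rate 589≥113, cost 20≤160).
S6: dominated by S4 (accuracy 85.9≥83.8, sample rate 589≥508, cost 20≤82).
S7: not dominated (best sample rate).
S8: not dominated.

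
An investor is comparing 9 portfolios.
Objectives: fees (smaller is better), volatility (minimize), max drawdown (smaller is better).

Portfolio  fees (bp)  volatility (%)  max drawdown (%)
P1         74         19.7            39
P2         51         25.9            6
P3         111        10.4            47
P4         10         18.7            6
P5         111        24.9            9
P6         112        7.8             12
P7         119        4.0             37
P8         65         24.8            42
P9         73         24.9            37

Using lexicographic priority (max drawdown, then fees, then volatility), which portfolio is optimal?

First minimize max drawdown: best is 6, kept {P2, P4}.
Then minimize fees: best is 10, kept {P4}.

P4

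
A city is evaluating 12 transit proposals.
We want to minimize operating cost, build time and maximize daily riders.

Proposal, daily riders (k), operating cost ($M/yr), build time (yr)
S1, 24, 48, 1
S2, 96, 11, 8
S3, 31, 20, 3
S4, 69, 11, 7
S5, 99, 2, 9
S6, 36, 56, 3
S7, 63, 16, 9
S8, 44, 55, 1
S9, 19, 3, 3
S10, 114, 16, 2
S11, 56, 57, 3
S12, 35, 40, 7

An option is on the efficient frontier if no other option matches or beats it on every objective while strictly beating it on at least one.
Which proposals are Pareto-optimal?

S1: not dominated.
S2: not dominated.
S3: dominated by S10 (daily riders 114≥31, operating cost 16≤20, build time 2≤3).
S4: not dominated.
S5: not dominated (best operating cost).
S6: dominated by S8 (daily riders 44≥36, operating cost 55≤56, build time 1≤3).
S7: dominated by S2 (daily riders 96≥63, operating cost 11≤16, build time 8≤9).
S8: not dominated.
S9: not dominated.
S10: not dominated (best daily riders).
S11: dominated by S10 (daily riders 114≥56, operating cost 16≤57, build time 2≤3).
S12: dominated by S4 (daily riders 69≥35, operating cost 11≤40, build time 7≤7).

S1, S2, S4, S5, S8, S9, S10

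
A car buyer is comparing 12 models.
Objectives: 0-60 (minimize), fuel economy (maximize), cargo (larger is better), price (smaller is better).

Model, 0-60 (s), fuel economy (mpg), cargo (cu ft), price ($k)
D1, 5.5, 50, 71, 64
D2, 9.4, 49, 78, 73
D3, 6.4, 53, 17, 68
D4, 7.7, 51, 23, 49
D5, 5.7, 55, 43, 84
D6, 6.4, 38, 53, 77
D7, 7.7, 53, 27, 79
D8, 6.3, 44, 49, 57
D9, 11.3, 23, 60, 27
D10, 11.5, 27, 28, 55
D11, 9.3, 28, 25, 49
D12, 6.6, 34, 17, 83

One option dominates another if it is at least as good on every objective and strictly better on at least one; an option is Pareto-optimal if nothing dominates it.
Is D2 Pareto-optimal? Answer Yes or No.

D1: worse on cargo (71 vs 78).
D3: worse on cargo (17 vs 78).
D4: worse on cargo (23 vs 78).
D5: worse on cargo (43 vs 78).
D6: worse on fuel economy (38 vs 49).
D7: worse on cargo (27 vs 78).
D8: worse on fuel economy (44 vs 49).
D9: worse on 0-60 (11.3 vs 9.4).
D10: worse on 0-60 (11.5 vs 9.4).
D11: worse on fuel economy (28 vs 49).
D12: worse on fuel economy (34 vs 49).
No option is at least as good as D2 on every objective and strictly better on one.

Yes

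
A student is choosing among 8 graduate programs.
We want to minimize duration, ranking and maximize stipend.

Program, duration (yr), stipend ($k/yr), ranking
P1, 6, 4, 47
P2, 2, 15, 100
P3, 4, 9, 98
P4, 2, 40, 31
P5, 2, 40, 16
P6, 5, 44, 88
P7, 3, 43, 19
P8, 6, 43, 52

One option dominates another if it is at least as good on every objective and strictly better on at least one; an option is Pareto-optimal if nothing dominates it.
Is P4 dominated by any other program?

Yes

P5 vs P4: duration 2≤2, stipend 40≥40, ranking 16≤31 — P5 is at least as good on every objective and strictly better on at least one, so P5 dominates P4.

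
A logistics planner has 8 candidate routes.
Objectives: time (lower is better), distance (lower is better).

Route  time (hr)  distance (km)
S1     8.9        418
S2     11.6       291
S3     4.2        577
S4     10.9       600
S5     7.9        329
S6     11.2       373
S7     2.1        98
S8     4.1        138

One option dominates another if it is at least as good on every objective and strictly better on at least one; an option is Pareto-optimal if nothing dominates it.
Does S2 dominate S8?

No

S2 vs S8: S2 is worse on time (11.6 vs 4.1), so it does not dominate S8.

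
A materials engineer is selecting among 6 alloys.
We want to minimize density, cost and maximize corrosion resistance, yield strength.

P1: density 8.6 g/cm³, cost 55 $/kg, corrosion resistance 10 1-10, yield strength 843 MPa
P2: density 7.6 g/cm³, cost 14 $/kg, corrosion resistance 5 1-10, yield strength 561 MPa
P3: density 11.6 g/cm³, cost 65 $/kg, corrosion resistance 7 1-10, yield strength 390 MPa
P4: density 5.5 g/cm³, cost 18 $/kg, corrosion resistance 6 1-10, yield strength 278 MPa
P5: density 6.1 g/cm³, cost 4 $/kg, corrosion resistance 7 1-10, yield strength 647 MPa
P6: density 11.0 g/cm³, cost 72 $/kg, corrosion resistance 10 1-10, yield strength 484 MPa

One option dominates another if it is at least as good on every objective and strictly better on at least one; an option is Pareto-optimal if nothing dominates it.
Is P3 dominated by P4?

P4 vs P3: P4 is worse on corrosion resistance (6 vs 7), so it does not dominate P3.

No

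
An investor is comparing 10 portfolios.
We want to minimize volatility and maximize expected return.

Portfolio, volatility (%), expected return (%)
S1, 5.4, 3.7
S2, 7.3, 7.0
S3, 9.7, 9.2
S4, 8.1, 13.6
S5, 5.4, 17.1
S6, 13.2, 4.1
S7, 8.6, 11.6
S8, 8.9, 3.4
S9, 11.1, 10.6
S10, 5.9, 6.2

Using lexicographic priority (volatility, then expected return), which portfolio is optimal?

First minimize volatility: best is 5.4, kept {S1, S5}.
Then maximize expected return: best is 17.1, kept {S5}.

S5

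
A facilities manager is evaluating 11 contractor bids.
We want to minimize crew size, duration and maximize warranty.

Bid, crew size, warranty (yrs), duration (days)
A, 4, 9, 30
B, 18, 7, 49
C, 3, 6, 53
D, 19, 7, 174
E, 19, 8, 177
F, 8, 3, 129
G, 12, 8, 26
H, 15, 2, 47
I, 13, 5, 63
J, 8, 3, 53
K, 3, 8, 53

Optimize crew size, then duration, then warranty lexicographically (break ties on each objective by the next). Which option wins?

K

First minimize crew size: best is 3, kept {C, K}.
Then minimize duration: best is 53, kept {C, K}.
Then maximize warranty: best is 8, kept {K}.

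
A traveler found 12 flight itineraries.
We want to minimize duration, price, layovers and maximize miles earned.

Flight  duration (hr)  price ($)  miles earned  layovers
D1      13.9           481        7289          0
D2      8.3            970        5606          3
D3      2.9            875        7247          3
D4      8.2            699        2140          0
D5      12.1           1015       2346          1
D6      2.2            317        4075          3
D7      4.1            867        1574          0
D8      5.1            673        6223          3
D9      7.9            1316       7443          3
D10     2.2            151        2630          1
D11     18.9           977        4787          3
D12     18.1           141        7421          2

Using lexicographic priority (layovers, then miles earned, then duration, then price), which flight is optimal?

First minimize layovers: best is 0, kept {D1, D4, D7}.
Then maximize miles earned: best is 7289, kept {D1}.

D1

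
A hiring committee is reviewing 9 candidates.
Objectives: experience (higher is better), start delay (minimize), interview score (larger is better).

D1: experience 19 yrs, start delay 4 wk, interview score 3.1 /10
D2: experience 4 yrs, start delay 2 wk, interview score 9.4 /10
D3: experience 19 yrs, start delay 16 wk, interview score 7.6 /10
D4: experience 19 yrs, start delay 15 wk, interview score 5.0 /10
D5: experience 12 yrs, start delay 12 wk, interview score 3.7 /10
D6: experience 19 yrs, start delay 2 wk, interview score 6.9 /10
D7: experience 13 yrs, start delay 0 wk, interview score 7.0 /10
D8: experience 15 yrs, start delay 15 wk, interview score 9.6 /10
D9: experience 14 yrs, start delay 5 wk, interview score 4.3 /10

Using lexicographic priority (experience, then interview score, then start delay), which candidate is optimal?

D3

First maximize experience: best is 19, kept {D1, D3, D4, D6}.
Then maximize interview score: best is 7.6, kept {D3}.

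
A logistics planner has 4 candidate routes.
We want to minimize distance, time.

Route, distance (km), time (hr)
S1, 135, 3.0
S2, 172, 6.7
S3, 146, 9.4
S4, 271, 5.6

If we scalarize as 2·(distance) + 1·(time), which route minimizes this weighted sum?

S1: 2·135 + 1·3.0 = 273.0
S2: 2·172 + 1·6.7 = 350.7
S3: 2·146 + 1·9.4 = 301.4
S4: 2·271 + 1·5.6 = 547.6
Lowest: S1 at 273.0.

S1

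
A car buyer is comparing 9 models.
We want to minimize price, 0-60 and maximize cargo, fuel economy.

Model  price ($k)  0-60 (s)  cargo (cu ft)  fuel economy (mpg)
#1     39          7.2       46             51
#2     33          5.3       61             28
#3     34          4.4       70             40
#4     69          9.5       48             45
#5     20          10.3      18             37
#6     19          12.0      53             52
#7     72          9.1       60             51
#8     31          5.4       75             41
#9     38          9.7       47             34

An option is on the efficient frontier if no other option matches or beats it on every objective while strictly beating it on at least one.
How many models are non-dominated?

#1: not dominated.
#2: not dominated.
#3: not dominated (best 0-60).
#4: not dominated.
#5: not dominated.
#6: not dominated (best price).
#7: not dominated.
#8: not dominated (best cargo).
#9: dominated by #3 (price 34≤38, 0-60 4.4≤9.7, cargo 70≥47, fuel economy 40≥34).
Pareto-optimal: #1, #2, #3, #4, #5, #6, #7, #8 → 8.

8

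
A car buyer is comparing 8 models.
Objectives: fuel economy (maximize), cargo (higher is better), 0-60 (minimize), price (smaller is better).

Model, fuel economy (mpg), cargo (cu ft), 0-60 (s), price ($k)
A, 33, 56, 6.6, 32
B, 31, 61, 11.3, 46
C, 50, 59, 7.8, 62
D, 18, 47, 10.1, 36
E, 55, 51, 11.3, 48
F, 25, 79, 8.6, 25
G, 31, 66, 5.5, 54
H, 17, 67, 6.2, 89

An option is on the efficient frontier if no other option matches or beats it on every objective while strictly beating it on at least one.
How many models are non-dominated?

A: not dominated.
B: not dominated.
C: not dominated.
D: dominated by A (fuel economy 33≥18, cargo 56≥47, 0-60 6.6≤10.1, price 32≤36).
E: not dominated (best fuel economy).
F: not dominated (best cargo).
G: not dominated (best 0-60).
H: not dominated.
Pareto-optimal: A, B, C, E, F, G, H → 7.

7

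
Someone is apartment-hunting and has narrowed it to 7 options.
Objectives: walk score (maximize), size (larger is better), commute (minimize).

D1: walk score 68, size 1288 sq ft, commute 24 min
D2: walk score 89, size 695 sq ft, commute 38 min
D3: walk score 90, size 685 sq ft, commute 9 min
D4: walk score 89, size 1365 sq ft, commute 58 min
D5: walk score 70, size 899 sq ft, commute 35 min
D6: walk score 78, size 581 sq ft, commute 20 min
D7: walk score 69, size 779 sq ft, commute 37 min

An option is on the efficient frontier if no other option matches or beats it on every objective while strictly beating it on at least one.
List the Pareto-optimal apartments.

D1, D2, D3, D4, D5

D1: not dominated.
D2: not dominated.
D3: not dominated (best walk score).
D4: not dominated (best size).
D5: not dominated.
D6: dominated by D3 (walk score 90≥78, size 685≥581, commute 9≤20).
D7: dominated by D5 (walk score 70≥69, size 899≥779, commute 35≤37).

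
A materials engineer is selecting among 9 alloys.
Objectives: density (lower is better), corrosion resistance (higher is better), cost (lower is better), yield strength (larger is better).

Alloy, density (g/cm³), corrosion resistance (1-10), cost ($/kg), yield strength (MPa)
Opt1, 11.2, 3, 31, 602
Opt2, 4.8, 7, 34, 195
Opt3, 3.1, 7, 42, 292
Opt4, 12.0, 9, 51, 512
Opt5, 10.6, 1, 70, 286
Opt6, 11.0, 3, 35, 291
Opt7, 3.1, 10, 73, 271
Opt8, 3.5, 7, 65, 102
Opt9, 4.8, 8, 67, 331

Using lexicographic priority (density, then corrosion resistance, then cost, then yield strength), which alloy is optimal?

First minimize density: best is 3.1, kept {Opt3, Opt7}.
Then maximize corrosion resistance: best is 10, kept {Opt7}.

Opt7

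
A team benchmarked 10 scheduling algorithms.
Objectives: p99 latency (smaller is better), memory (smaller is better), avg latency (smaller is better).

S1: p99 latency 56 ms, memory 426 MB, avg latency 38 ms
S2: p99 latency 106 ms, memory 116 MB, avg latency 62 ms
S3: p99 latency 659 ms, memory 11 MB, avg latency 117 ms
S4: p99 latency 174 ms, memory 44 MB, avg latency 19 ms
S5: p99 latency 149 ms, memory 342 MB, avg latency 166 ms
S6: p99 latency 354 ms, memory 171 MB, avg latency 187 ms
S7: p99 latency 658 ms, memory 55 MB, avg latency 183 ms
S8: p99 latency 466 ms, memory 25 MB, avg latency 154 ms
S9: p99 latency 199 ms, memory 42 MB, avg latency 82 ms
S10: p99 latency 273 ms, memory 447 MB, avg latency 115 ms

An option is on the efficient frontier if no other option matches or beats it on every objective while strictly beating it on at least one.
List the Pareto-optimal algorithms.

S1, S2, S3, S4, S8, S9

S1: not dominated (best p99 latency).
S2: not dominated.
S3: not dominated (best memory).
S4: not dominated (best avg latency).
S5: dominated by S2 (p99 latency 106≤149, memory 116≤342, avg latency 62≤166).
S6: dominated by S2 (p99 latency 106≤354, memory 116≤171, avg latency 62≤187).
S7: dominated by S4 (p99 latency 174≤658, memory 44≤55, avg latency 19≤183).
S8: not dominated.
S9: not dominated.
S10: dominated by S1 (p99 latency 56≤273, memory 426≤447, avg latency 38≤115).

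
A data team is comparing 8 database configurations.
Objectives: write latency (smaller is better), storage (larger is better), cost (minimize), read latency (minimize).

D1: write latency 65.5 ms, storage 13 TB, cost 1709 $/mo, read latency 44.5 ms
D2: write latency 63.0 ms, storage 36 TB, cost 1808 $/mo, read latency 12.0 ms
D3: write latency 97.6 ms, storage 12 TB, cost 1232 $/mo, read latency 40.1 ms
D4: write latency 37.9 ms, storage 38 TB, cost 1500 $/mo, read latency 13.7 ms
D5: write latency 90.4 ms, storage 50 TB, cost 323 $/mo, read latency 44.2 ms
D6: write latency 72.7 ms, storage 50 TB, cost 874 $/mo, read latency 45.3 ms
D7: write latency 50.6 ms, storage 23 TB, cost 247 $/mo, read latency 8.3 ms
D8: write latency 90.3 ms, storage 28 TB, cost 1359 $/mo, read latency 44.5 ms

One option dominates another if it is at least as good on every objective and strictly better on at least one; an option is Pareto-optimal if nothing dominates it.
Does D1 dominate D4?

D1 vs D4: D1 is worse on write latency (65.5 vs 37.9), so it does not dominate D4.

No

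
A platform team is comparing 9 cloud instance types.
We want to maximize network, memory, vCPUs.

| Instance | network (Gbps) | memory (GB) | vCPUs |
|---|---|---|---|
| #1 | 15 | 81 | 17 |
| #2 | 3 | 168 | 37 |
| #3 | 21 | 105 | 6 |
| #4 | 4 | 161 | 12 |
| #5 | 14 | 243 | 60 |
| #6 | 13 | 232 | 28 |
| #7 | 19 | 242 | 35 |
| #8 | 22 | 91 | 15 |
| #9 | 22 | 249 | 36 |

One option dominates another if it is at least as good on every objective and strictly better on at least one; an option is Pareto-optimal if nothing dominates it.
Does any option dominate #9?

#1: worse on network (15 vs 22).
#2: worse on network (3 vs 22).
#3: worse on network (21 vs 22).
#4: worse on network (4 vs 22).
#5: worse on network (14 vs 22).
#6: worse on network (13 vs 22).
#7: worse on network (19 vs 22).
#8: worse on memory (91 vs 249).
No option is at least as good as #9 on every objective and strictly better on one.

No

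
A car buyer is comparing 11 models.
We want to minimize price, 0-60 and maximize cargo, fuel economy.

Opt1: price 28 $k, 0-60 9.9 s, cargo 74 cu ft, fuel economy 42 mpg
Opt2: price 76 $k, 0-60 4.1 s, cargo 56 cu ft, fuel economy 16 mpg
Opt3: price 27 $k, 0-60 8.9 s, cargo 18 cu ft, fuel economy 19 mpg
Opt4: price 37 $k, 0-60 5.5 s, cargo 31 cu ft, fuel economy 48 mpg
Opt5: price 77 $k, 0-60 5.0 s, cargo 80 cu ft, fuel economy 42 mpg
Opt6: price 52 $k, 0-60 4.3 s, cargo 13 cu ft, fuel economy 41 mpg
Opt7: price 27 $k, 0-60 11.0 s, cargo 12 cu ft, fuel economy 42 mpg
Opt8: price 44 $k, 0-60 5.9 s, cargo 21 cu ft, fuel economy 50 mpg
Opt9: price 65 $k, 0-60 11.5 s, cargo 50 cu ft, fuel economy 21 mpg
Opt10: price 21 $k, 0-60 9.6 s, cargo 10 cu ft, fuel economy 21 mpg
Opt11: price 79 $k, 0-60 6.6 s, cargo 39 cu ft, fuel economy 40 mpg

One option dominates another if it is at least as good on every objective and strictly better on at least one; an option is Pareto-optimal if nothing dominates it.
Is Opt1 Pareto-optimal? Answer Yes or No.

Yes

Opt2: worse on price (76 vs 28).
Opt3: worse on cargo (18 vs 74).
Opt4: worse on price (37 vs 28).
Opt5: worse on price (77 vs 28).
Opt6: worse on price (52 vs 28).
Opt7: worse on 0-60 (11.0 vs 9.9).
Opt8: worse on price (44 vs 28).
Opt9: worse on price (65 vs 28).
Opt10: worse on cargo (10 vs 74).
Opt11: worse on price (79 vs 28).
No option is at least as good as Opt1 on every objective and strictly better on one.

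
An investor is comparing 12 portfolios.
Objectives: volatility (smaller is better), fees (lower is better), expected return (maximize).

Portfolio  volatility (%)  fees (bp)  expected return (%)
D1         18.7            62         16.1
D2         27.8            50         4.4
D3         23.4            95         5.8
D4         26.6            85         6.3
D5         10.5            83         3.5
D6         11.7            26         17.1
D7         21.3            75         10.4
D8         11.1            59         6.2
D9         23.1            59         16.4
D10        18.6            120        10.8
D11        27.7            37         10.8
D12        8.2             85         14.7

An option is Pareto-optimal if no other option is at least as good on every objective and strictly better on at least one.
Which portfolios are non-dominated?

D5, D6, D8, D12

D1: dominated by D6 (volatility 11.7≤18.7, fees 26≤62, expected return 17.1≥16.1).
D2: dominated by D6 (volatility 11.7≤27.8, fees 26≤50, expected return 17.1≥4.4).
D3: dominated by D1 (volatility 18.7≤23.4, fees 62≤95, expected return 16.1≥5.8).
D4: dominated by D1 (volatility 18.7≤26.6, fees 62≤85, expected return 16.1≥6.3).
D5: not dominated.
D6: not dominated (best fees).
D7: dominated by D1 (volatility 18.7≤21.3, fees 62≤75, expected return 16.1≥10.4).
D8: not dominated.
D9: dominated by D6 (volatility 11.7≤23.1, fees 26≤59, expected return 17.1≥16.4).
D10: dominated by D6 (volatility 11.7≤18.6, fees 26≤120, expected return 17.1≥10.8).
D11: dominated by D6 (volatility 11.7≤27.7, fees 26≤37, expected return 17.1≥10.8).
D12: not dominated (best volatility).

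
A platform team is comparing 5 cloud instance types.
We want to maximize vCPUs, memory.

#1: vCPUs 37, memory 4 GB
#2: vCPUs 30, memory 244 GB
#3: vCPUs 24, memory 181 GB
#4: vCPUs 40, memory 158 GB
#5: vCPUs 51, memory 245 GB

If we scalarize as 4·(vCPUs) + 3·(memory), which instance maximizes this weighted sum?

#1: 4·37 + 3·4 = 160
#2: 4·30 + 3·244 = 852
#3: 4·24 + 3·181 = 639
#4: 4·40 + 3·158 = 634
#5: 4·51 + 3·245 = 939
Highest: #5 at 939.

#5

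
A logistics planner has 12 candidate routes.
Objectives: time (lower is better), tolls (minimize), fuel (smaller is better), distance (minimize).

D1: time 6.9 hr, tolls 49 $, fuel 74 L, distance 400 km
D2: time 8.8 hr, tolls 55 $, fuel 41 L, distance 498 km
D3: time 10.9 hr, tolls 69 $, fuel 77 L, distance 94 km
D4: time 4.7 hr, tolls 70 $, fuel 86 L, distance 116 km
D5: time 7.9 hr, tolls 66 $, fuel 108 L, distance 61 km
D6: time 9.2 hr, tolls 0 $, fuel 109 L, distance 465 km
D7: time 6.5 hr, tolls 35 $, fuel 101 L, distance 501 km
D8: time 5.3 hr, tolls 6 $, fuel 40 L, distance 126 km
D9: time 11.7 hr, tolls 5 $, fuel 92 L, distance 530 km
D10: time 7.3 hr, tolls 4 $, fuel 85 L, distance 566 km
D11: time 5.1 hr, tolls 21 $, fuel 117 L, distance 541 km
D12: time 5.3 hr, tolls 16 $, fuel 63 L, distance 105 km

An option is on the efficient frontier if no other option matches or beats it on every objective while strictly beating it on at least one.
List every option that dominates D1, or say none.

D8, D12

D8: time 5.3≤6.9, tolls 6≤49, fuel 40≤74, distance 126≤400 — dominates D1.
D12: time 5.3≤6.9, tolls 16≤49, fuel 63≤74, distance 105≤400 — dominates D1.
Others (D2, D3, D4, D5, D6, D7, D9, D10, D11) are each worse than D1 on at least one objective.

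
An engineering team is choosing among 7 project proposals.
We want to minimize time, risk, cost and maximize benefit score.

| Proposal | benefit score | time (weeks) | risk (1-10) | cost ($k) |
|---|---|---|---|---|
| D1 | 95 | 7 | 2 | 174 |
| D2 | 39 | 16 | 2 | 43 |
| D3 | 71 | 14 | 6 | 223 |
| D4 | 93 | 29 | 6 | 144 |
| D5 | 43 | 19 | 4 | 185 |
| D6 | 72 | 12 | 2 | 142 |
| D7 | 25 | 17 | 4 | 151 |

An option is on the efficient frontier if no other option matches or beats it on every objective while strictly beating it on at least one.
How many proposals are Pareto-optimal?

4

D1: not dominated (best benefit score).
D2: not dominated (best cost).
D3: dominated by D1 (benefit score 95≥71, time 7≤14, risk 2≤6, cost 174≤223).
D4: not dominated.
D5: dominated by D1 (benefit score 95≥43, time 7≤19, risk 2≤4, cost 174≤185).
D6: not dominated.
D7: dominated by D2 (benefit score 39≥25, time 16≤17, risk 2≤4, cost 43≤151).
Pareto-optimal: D1, D2, D4, D6 → 4.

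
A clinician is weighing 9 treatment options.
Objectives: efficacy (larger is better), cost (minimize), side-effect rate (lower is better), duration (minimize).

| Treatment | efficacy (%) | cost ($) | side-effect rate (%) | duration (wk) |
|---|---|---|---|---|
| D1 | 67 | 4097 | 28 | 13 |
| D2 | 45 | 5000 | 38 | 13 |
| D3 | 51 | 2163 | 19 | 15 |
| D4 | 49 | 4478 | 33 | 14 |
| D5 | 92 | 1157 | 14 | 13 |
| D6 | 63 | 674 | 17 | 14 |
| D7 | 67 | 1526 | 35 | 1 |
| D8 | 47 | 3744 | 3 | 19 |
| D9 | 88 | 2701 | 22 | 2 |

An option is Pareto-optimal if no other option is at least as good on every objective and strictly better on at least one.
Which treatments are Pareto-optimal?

D5, D6, D7, D8, D9

D1: dominated by D5 (efficacy 92≥67, cost 1157≤4097, side-effect rate 14≤28, duration 13≤13).
D2: dominated by D1 (efficacy 67≥45, cost 4097≤5000, side-effect rate 28≤38, duration 13≤13).
D3: dominated by D5 (efficacy 92≥51, cost 1157≤2163, side-effect rate 14≤19, duration 13≤15).
D4: dominated by D1 (efficacy 67≥49, cost 4097≤4478, side-effect rate 28≤33, duration 13≤14).
D5: not dominated (best efficacy).
D6: not dominated (best cost).
D7: not dominated (best duration).
D8: not dominated (best side-effect rate).
D9: not dominated.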